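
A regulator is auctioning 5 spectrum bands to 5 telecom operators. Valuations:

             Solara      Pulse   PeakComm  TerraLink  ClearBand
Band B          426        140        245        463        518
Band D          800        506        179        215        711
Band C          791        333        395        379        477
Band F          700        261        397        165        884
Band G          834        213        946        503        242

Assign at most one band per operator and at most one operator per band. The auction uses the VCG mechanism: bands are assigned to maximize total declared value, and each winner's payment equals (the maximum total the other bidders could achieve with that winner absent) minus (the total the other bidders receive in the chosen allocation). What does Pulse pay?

Efficient allocation: Solara→Band C ($791M), Pulse→Band D ($506M), PeakComm→Band G ($946M), TerraLink→Band B ($463M), ClearBand→Band F ($884M); total welfare W = $3590M.
Pulse receives Band D at value $506M, so the others get W − 506 = $3084M.
Without Pulse: best allocation of the remaining 4 bidders over all 5 bands is Solara→Band D ($800M), PeakComm→Band G ($946M), TerraLink→Band B ($463M), ClearBand→Band F ($884M), total $3093M.
VCG payment = (others' best without Pulse) − (others' welfare with Pulse) = 3093 − 3084 = $9M.

Pulse pays $9M.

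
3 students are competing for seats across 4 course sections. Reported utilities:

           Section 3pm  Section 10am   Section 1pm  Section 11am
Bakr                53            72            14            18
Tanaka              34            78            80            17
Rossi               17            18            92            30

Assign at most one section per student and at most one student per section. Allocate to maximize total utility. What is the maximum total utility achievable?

Max total: 223 points

Optimal: Bakr→Section 3pm (53 points), Tanaka→Section 10am (78 points), Rossi→Section 1pm (92 points) — total 53+78+92 = 223 points.
Row-greedy (each student in turn takes its best remaining section) gives 182 points, worse by 41.
Next-best assignment: Bakr→Section 10am, Tanaka→Section 3pm, Rossi→Section 1pm = 198 points.
No other one-to-one assignment exceeds 223 points.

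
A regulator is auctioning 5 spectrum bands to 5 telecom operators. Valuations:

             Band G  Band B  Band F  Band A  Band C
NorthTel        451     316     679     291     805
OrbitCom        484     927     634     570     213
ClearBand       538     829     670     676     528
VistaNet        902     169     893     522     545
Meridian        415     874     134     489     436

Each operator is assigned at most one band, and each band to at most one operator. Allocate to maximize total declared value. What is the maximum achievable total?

This is a one-to-one assignment (maximum-weight bipartite matching).
Optimal: NorthTel→Band C ($805M), OrbitCom→Band F ($634M), ClearBand→Band A ($676M), VistaNet→Band G ($902M), Meridian→Band B ($874M) — total 805+634+676+902+874 = $3891M.
Row-greedy (each operator in turn takes its best remaining band) gives $3444M, worse by 447.
Next-best assignment: NorthTel→Band C, OrbitCom→Band A, ClearBand→Band F, VistaNet→Band G, Meridian→Band B = $3821M.
Checked against all permutations: $3891M is optimal.

Maximum total: $3891M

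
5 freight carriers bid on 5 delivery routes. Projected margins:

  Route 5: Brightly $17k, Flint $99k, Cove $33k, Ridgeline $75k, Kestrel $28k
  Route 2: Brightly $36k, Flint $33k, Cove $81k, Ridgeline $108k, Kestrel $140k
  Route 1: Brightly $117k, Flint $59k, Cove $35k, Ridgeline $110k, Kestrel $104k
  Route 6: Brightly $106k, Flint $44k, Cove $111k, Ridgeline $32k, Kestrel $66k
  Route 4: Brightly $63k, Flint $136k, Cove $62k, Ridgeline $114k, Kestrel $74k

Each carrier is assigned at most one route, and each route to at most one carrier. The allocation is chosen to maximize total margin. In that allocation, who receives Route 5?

Flint receives Route 5.

Treat this as an assignment problem: match each carrier to one route.
Optimal: Brightly→Route 1 ($117k), Flint→Route 5 ($99k), Cove→Route 6 ($111k), Ridgeline→Route 4 ($114k), Kestrel→Route 2 ($140k) — total 117+99+111+114+140 = $581k.
Row-greedy (each carrier in turn takes its best remaining route) gives $500k, worse by 81.
Swapping Ridgeline↔Kestrel (Ridgeline→Route 2 $108k, Kestrel→Route 4 $74k) loses 72.
Checked against all permutations: $581k is optimal.
Flint's own top route is Route 4 ($136k), but forcing Flint→Route 4 and reassigning the rest optimally gives only $579k — worse by 2.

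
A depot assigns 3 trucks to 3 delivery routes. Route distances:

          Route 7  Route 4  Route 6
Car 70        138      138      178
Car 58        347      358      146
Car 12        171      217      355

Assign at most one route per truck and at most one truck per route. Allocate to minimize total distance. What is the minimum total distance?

This is a one-to-one assignment (minimum-cost bipartite matching).
Optimal: Car 70→Route 4 (138 km), Car 58→Route 6 (146 km), Car 12→Route 7 (171 km) — total 138+146+171 = 455 km.
Column-greedy (each route in turn goes to its cheapest remaining truck) gives 501 km, worse by 46.

Min total: 455 km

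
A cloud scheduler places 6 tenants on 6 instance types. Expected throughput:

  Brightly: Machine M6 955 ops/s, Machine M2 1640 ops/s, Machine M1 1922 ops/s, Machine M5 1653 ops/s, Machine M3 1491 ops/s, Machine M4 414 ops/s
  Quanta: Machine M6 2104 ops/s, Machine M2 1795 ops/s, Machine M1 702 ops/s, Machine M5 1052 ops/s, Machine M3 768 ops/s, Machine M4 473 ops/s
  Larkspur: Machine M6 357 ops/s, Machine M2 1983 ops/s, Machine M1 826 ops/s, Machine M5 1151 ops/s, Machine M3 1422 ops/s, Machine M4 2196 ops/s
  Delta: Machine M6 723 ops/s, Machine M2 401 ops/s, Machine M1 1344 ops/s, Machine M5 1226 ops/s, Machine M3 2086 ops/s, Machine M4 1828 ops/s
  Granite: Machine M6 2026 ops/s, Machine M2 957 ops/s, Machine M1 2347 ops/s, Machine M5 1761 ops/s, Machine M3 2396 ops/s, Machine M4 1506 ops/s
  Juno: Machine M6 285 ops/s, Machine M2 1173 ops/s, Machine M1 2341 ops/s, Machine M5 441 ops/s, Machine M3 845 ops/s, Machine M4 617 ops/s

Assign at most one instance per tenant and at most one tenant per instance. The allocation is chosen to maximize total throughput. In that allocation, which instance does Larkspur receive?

Optimal: Brightly→Machine M5 (1653 ops/s), Quanta→Machine M6 (2104 ops/s), Larkspur→Machine M2 (1983 ops/s), Delta→Machine M4 (1828 ops/s), Granite→Machine M3 (2396 ops/s), Juno→Machine M1 (2341 ops/s) — total 1653+2104+1983+1828+2396+2341 = 12305 ops/s.
Max-entry greedy (repeatedly take the single best remaining cell) gives 11091 ops/s, worse by 1214.
Swapping Delta↔Granite (Delta→Machine M3 2086 ops/s, Granite→Machine M4 1506 ops/s) loses 632.
Larkspur's own top instance is Machine M4 (2196 ops/s), but forcing Larkspur→Machine M4 and reassigning the rest optimally gives only 12128 ops/s — worse by 177.

Larkspur receives Machine M2.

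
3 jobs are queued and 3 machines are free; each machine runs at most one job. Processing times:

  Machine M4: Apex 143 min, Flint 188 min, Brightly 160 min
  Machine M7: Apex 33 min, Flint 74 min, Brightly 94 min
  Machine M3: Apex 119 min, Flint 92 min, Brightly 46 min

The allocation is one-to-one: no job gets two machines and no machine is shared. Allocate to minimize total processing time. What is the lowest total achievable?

Minimum total: 263 min

Optimal: Apex→Machine M4 (143 min), Flint→Machine M7 (74 min), Brightly→Machine M3 (46 min) — total 143+74+46 = 263 min.
Next-best assignment: Apex→Machine M7, Flint→Machine M4, Brightly→Machine M3 = 267 min.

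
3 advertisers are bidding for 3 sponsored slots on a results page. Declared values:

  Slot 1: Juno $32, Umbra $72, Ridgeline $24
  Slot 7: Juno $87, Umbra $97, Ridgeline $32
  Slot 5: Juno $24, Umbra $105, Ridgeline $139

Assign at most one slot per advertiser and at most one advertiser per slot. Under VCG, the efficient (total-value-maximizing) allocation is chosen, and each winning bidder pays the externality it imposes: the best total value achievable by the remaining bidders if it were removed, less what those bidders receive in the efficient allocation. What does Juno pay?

Efficient allocation: Juno→Slot 7 ($87), Umbra→Slot 1 ($72), Ridgeline→Slot 5 ($139); total welfare W = $298.
Juno receives Slot 7 at value $87, so the others get W − 87 = $211.
Without Juno: best allocation of the remaining 2 bidders over all 3 slots is Umbra→Slot 7 ($97), Ridgeline→Slot 5 ($139), total $236.
VCG payment = (others' best without Juno) − (others' welfare with Juno) = 236 − 211 = $25.

Juno pays $25.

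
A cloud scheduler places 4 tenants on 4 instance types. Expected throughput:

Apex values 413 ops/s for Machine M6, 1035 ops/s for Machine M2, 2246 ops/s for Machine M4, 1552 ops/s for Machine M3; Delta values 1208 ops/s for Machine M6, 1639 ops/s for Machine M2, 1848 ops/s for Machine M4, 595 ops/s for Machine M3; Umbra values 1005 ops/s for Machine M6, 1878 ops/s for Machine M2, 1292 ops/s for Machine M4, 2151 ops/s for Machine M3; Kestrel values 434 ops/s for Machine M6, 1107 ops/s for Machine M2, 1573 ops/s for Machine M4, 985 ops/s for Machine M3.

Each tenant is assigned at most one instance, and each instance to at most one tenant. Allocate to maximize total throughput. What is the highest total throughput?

Max total: 6712 ops/s

This is the linear assignment problem.
Optimal: Apex→Machine M4 (2246 ops/s), Delta→Machine M6 (1208 ops/s), Umbra→Machine M3 (2151 ops/s), Kestrel→Machine M2 (1107 ops/s) — total 2246+1208+2151+1107 = 6712 ops/s.
Column-greedy (each instance in turn goes to its best remaining tenant) gives 6317 ops/s, worse by 395.
Next-best assignment: Apex→Machine M4, Delta→Machine M2, Umbra→Machine M3, Kestrel→Machine M6 = 6470 ops/s.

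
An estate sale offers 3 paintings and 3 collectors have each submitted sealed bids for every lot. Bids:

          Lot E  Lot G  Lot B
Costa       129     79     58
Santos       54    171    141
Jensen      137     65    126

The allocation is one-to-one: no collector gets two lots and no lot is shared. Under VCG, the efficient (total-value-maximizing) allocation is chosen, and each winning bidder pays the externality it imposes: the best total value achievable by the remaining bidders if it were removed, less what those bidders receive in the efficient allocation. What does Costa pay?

Costa pays $11.

Efficient allocation: Costa→Lot E ($129), Santos→Lot G ($171), Jensen→Lot B ($126); total welfare W = $426.
Costa receives Lot E at value $129, so the others get W − 129 = $297.
Without Costa: best allocation of the remaining 2 bidders over all 3 lots is Santos→Lot G ($171), Jensen→Lot E ($137), total $308.
VCG payment = (others' best without Costa) − (others' welfare with Costa) = 308 − 297 = $11.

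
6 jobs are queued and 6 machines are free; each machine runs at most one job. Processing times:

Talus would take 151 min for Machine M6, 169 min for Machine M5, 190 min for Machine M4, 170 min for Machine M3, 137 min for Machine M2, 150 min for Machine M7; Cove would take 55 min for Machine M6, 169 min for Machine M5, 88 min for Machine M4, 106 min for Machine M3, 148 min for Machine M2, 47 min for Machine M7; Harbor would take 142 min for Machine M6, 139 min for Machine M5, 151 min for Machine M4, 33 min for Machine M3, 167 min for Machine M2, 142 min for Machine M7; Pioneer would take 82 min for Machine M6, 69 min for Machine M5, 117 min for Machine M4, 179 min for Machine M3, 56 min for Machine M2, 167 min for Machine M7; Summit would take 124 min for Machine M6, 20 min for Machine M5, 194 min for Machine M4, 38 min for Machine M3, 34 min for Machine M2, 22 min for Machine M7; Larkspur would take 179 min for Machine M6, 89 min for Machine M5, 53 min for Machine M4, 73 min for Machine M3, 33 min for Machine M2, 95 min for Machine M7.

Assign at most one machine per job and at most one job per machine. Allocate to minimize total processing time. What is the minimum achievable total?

Min total: 360 min

Optimal: Talus→Machine M6 (151 min), Cove→Machine M7 (47 min), Harbor→Machine M3 (33 min), Pioneer→Machine M2 (56 min), Summit→Machine M5 (20 min), Larkspur→Machine M4 (53 min) — total 151+47+33+56+20+53 = 360 min.
Min-entry greedy (repeatedly take the single cheapest remaining cell) gives 405 min, worse by 45.
Next-best assignment: Talus→Machine M7, Cove→Machine M6, Harbor→Machine M3, Pioneer→Machine M2, Summit→Machine M5, Larkspur→Machine M4 = 367 min.
Swapping Summit↔Larkspur (Summit→Machine M4 194 min, Larkspur→Machine M5 89 min) adds 210.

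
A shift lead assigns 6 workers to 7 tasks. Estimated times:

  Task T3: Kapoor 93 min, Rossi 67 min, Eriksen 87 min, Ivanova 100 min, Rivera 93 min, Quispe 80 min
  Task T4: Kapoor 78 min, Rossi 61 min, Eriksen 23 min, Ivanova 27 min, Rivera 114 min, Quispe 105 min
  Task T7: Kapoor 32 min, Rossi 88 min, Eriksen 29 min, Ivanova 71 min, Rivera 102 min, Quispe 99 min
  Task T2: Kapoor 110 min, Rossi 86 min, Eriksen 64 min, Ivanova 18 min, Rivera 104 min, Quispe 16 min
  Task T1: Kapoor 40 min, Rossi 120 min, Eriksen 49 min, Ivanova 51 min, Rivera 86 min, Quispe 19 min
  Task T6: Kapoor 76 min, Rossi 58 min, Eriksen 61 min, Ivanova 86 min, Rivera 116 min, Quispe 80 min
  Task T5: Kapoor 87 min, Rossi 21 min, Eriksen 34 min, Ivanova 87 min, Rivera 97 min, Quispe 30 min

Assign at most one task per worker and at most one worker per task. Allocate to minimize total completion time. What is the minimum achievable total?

Optimal: Kapoor→Task T7 (32 min), Rossi→Task T5 (21 min), Eriksen→Task T4 (23 min), Ivanova→Task T2 (18 min), Rivera→Task T3 (93 min), Quispe→Task T1 (19 min) — total 32+21+23+18+93+19 = 206 min.
Min-entry greedy (repeatedly take the single cheapest remaining cell) gives 236 min, worse by 30.

Minimum total: 206 min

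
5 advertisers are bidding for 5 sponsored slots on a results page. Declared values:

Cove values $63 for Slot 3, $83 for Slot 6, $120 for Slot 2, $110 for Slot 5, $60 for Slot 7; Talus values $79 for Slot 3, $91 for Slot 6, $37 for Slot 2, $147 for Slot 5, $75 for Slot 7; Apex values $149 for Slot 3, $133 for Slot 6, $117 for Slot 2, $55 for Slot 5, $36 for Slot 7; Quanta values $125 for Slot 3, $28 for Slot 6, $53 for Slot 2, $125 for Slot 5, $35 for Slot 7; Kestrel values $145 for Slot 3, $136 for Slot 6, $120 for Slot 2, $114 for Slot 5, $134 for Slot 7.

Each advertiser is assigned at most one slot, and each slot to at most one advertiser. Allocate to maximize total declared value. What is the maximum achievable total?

Maximum total: $659

Optimal: Cove→Slot 2 ($120), Talus→Slot 5 ($147), Apex→Slot 6 ($133), Quanta→Slot 3 ($125), Kestrel→Slot 7 ($134) — total 120+147+133+125+134 = $659.
Column-greedy (each slot in turn goes to its best remaining advertiser) gives $587, worse by 72.
Swapping Quanta↔Kestrel (Quanta→Slot 7 $35, Kestrel→Slot 3 $145) loses 79.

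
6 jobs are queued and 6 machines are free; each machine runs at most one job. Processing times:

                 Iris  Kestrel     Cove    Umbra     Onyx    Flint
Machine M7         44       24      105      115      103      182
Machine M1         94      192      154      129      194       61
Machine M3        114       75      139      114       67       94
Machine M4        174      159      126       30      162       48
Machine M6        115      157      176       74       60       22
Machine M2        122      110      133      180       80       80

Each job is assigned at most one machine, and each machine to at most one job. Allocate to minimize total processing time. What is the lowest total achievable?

This is a one-to-one assignment (minimum-cost bipartite matching).
Optimal: Iris→Machine M1 (94 min), Kestrel→Machine M7 (24 min), Cove→Machine M2 (133 min), Umbra→Machine M4 (30 min), Onyx→Machine M3 (67 min), Flint→Machine M6 (22 min) — total 94+24+133+30+67+22 = 370 min.
Column-greedy (each machine in turn goes to its cheapest remaining job) gives 430 min, worse by 60.
Next-best assignment: Iris→Machine M1, Kestrel→Machine M7, Cove→Machine M3, Umbra→Machine M4, Onyx→Machine M2, Flint→Machine M6 = 389 min.
No other one-to-one assignment undercuts 370 min.

Min total: 370 min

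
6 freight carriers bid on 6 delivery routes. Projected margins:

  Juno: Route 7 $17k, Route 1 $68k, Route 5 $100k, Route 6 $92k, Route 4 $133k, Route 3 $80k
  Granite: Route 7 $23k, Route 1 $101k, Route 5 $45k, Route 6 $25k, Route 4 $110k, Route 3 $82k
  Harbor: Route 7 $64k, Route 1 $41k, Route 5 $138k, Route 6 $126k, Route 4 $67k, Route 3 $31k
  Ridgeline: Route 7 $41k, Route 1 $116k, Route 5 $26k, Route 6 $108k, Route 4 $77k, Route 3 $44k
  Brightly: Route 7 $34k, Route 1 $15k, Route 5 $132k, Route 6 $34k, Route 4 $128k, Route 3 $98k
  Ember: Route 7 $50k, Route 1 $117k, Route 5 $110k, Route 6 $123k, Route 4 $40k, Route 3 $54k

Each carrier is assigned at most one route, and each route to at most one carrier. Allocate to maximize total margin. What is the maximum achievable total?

Optimal: Juno→Route 4 ($133k), Granite→Route 3 ($82k), Harbor→Route 7 ($64k), Ridgeline→Route 1 ($116k), Brightly→Route 5 ($132k), Ember→Route 6 ($123k) — total 133+82+64+116+132+123 = $650k.
Column-greedy (each route in turn goes to its best remaining carrier) gives $636k, worse by 14.

Max total: $650k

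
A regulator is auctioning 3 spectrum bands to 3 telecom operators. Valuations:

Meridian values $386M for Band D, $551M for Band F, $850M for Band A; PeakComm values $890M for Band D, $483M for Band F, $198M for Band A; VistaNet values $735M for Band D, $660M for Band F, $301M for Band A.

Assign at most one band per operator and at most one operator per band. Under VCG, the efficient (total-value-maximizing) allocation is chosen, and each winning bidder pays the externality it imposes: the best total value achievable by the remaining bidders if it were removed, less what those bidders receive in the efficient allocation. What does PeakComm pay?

Efficient allocation: Meridian→Band A ($850M), PeakComm→Band D ($890M), VistaNet→Band F ($660M); total welfare W = $2400M.
PeakComm receives Band D at value $890M, so the others get W − 890 = $1510M.
Without PeakComm: best allocation of the remaining 2 bidders over all 3 bands is Meridian→Band A ($850M), VistaNet→Band D ($735M), total $1585M.
VCG payment = (others' best without PeakComm) − (others' welfare with PeakComm) = 1585 − 1510 = $75M.

PeakComm pays $75M.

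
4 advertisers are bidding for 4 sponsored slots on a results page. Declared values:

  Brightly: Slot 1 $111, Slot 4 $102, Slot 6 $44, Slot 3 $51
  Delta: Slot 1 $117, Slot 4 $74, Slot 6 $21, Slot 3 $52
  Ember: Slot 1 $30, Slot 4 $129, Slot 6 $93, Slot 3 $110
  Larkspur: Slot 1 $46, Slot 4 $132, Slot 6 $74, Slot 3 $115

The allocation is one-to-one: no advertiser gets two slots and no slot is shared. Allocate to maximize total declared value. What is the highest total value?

Optimal: Brightly→Slot 4 ($102), Delta→Slot 1 ($117), Ember→Slot 6 ($93), Larkspur→Slot 3 ($115) — total 102+117+93+115 = $427.
Row-greedy (each advertiser in turn takes its best remaining slot) gives $369, worse by 58.
Next-best assignment: Brightly→Slot 6, Delta→Slot 1, Ember→Slot 4, Larkspur→Slot 3 = $405.
Every other assignment is strictly worse.

Maximum total: $427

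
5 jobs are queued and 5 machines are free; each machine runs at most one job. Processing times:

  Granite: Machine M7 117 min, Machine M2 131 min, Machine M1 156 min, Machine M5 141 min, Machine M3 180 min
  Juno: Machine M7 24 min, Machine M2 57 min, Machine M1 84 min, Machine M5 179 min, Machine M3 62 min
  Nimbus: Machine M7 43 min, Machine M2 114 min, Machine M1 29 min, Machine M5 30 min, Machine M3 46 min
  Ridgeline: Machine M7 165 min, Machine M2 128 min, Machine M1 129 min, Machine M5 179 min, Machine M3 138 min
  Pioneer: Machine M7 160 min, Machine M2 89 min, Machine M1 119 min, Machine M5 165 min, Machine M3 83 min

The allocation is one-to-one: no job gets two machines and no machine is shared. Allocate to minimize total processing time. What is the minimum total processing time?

Min total: 397 min

This is the linear assignment problem.
Optimal: Granite→Machine M2 (131 min), Juno→Machine M7 (24 min), Nimbus→Machine M5 (30 min), Ridgeline→Machine M1 (129 min), Pioneer→Machine M3 (83 min) — total 131+24+30+129+83 = 397 min.
Swapping Ridgeline↔Juno (Ridgeline→Machine M7 165 min, Juno→Machine M1 84 min) adds 96.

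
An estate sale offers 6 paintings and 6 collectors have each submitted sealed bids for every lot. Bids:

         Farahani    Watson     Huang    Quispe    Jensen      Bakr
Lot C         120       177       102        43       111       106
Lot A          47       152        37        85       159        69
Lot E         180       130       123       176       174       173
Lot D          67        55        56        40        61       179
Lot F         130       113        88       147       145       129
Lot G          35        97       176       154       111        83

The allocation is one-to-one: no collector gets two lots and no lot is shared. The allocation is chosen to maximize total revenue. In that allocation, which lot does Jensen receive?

Optimal: Farahani→Lot E ($180), Watson→Lot C ($177), Huang→Lot G ($176), Quispe→Lot F ($147), Jensen→Lot A ($159), Bakr→Lot D ($179) — total 180+177+176+147+159+179 = $1018.
Jensen's own top lot is Lot E ($174), but forcing Jensen→Lot E and reassigning the rest optimally gives only $948 — worse by 70.

Jensen receives Lot A.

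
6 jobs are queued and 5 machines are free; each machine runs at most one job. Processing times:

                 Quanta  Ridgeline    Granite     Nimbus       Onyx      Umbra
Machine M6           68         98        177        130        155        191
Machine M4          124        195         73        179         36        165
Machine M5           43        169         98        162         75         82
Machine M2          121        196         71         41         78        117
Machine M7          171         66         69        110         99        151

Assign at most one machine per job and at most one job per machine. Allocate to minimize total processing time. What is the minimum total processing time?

Minimum total: 287 min

This is a one-to-one assignment (minimum-cost bipartite matching).
Optimal: Ridgeline→Machine M6 (98 min), Onyx→Machine M4 (36 min), Quanta→Machine M5 (43 min), Nimbus→Machine M2 (41 min), Granite→Machine M7 (69 min) — total 98+36+43+41+69 = 287 min.
Min-entry greedy (repeatedly take the single cheapest remaining cell) gives 363 min, worse by 76.
Swapping Nimbus↔Ridgeline (Nimbus→Machine M6 130 min, Ridgeline→Machine M2 196 min) adds 187.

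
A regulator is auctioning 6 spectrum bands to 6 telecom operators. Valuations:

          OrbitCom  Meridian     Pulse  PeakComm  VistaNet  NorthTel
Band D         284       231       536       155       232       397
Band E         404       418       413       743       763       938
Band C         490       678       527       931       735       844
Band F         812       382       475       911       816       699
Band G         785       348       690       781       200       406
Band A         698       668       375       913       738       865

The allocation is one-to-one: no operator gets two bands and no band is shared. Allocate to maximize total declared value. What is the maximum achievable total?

Optimal: OrbitCom→Band G ($785M), Meridian→Band A ($668M), Pulse→Band D ($536M), PeakComm→Band C ($931M), VistaNet→Band F ($816M), NorthTel→Band E ($938M) — total 785+668+536+931+816+938 = $4674M.
Row-greedy (each operator in turn takes its best remaining band) gives $4253M, worse by 421.
Next-best assignment: OrbitCom→Band G, Meridian→Band C, Pulse→Band D, PeakComm→Band A, VistaNet→Band F, NorthTel→Band E = $4666M.

Max total: $4674M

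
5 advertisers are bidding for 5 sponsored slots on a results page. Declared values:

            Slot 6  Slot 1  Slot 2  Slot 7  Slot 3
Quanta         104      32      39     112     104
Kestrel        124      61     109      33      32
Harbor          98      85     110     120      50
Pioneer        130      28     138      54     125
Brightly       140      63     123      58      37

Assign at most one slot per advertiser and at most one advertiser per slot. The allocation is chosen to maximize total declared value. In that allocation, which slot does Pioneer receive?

Optimal: Quanta→Slot 7 ($112), Kestrel→Slot 2 ($109), Harbor→Slot 1 ($85), Pioneer→Slot 3 ($125), Brightly→Slot 6 ($140) — total 112+109+85+125+140 = $571.
Every other assignment is strictly worse.
Pioneer's own top slot is Slot 2 ($138), but forcing Pioneer→Slot 2 and reassigning the rest optimally gives only $563 — worse by 8.

Pioneer receives Slot 3.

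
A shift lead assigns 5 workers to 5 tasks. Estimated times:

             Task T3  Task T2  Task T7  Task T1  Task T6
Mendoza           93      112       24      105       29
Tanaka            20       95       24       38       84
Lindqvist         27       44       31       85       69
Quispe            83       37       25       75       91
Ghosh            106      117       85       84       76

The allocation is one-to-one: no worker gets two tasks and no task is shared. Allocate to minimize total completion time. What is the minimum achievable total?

Min total: 201 min

This is the linear assignment problem.
Optimal: Mendoza→Task T6 (29 min), Tanaka→Task T3 (20 min), Lindqvist→Task T7 (31 min), Quispe→Task T2 (37 min), Ghosh→Task T1 (84 min) — total 29+20+31+37+84 = 201 min.
Column-greedy (each task in turn goes to its cheapest remaining worker) gives 234 min, worse by 33.
No other one-to-one assignment undercuts 201 min.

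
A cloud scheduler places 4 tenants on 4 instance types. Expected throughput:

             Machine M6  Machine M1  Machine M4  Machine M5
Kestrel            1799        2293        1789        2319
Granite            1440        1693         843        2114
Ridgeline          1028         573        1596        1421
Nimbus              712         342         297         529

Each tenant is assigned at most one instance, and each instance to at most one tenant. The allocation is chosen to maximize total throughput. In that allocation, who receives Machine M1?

Kestrel receives Machine M1.

This is a one-to-one assignment (maximum-weight bipartite matching).
Optimal: Kestrel→Machine M1 (2293 ops/s), Granite→Machine M5 (2114 ops/s), Ridgeline→Machine M4 (1596 ops/s), Nimbus→Machine M6 (712 ops/s) — total 2293+2114+1596+712 = 6715 ops/s.
Column-greedy (each instance in turn goes to its best remaining tenant) gives 5617 ops/s, worse by 1098.
Swapping Kestrel↔Granite (Kestrel→Machine M5 2319 ops/s, Granite→Machine M1 1693 ops/s) loses 395.
No other one-to-one assignment exceeds 6715 ops/s.
Kestrel's own top instance is Machine M5 (2319 ops/s), but forcing Kestrel→Machine M5 and reassigning the rest optimally gives only 6320 ops/s — worse by 395.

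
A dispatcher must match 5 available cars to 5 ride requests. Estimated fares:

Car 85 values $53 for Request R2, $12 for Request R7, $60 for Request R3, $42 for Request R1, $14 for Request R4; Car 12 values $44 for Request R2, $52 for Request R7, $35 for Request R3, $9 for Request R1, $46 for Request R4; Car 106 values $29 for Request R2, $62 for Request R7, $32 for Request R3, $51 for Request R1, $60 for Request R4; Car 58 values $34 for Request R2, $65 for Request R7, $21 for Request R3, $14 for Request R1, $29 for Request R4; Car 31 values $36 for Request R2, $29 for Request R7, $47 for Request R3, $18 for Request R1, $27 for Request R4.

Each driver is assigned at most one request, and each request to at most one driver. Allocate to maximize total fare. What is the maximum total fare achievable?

This is the linear assignment problem.
Optimal: Car 85→Request R2 ($53), Car 12→Request R4 ($46), Car 106→Request R1 ($51), Car 58→Request R7 ($65), Car 31→Request R3 ($47) — total 53+46+51+65+47 = $262.
Swapping Car 85↔Car 58 (Car 85→Request R7 $12, Car 58→Request R2 $34) loses 72.
Every other assignment is strictly worse.

Max total: $262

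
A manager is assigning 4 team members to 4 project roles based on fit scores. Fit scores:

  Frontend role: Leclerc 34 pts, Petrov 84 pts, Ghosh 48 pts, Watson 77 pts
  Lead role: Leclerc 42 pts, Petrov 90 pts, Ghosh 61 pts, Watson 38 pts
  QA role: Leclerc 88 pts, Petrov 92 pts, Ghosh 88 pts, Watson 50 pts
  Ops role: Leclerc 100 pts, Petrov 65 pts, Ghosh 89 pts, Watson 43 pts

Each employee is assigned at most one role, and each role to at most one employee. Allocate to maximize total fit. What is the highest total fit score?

Optimal: Leclerc→Ops role (100 pts), Petrov→Lead role (90 pts), Ghosh→QA role (88 pts), Watson→Frontend role (77 pts) — total 100+90+88+77 = 355 pts.
Column-greedy (each role in turn goes to its best remaining employee) gives 276 pts, worse by 79.
Next-best assignment: Leclerc→QA role, Petrov→Lead role, Ghosh→Ops role, Watson→Frontend role = 344 pts.
Checked against all permutations: 355 pts is optimal.

Maximum total: 355 pts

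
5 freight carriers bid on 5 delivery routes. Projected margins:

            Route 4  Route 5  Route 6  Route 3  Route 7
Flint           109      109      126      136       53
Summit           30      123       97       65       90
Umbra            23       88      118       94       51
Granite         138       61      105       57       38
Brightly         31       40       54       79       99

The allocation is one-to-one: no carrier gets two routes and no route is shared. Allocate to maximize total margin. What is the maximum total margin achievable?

Maximum total: $614k

This is the linear assignment problem.
Optimal: Flint→Route 3 ($136k), Summit→Route 5 ($123k), Umbra→Route 6 ($118k), Granite→Route 4 ($138k), Brightly→Route 7 ($99k) — total 136+123+118+138+99 = $614k.
Column-greedy (each route in turn goes to its best remaining carrier) gives $580k, worse by 34.
Swapping Umbra↔Granite (Umbra→Route 4 $23k, Granite→Route 6 $105k) loses 128.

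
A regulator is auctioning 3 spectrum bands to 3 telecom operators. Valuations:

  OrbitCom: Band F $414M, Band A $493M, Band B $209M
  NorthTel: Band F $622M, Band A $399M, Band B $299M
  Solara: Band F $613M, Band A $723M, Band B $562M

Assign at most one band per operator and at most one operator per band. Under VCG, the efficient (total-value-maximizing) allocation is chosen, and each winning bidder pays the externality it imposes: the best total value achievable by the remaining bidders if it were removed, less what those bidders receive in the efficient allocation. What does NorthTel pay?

NorthTel pays $82M.

Efficient allocation: OrbitCom→Band A ($493M), NorthTel→Band F ($622M), Solara→Band B ($562M); total welfare W = $1677M.
NorthTel receives Band F at value $622M, so the others get W − 622 = $1055M.
Without NorthTel: best allocation of the remaining 2 bidders over all 3 bands is OrbitCom→Band F ($414M), Solara→Band A ($723M), total $1137M.
VCG payment = (others' best without NorthTel) − (others' welfare with NorthTel) = 1137 − 1055 = $82M.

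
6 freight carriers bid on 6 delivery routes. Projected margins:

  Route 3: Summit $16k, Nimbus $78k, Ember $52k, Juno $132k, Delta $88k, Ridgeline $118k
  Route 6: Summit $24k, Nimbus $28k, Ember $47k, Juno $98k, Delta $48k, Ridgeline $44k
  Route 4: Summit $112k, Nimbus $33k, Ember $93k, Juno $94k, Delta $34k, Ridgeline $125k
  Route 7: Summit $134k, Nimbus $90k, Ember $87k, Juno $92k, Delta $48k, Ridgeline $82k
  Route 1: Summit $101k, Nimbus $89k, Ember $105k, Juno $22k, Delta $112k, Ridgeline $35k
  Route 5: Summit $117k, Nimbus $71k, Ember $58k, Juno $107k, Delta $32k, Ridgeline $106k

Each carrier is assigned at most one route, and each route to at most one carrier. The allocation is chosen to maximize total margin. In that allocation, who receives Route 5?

Summit receives Route 5.

Treat this as an assignment problem: match each carrier to one route.
Optimal: Summit→Route 5 ($117k), Nimbus→Route 7 ($90k), Ember→Route 4 ($93k), Juno→Route 6 ($98k), Delta→Route 1 ($112k), Ridgeline→Route 3 ($118k) — total 117+90+93+98+112+118 = $628k.
Row-greedy (each carrier in turn takes its best remaining route) gives $602k, worse by 26.
Summit's own top route is Route 7 ($134k), but forcing Summit→Route 7 and reassigning the rest optimally gives only $626k — worse by 2.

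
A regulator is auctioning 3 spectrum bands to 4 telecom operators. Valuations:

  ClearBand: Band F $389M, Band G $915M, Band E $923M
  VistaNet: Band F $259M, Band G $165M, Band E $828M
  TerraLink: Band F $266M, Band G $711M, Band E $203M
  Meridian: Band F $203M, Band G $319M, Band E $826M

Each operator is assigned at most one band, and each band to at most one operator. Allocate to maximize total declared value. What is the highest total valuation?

Max total: $2009M

Treat this as an assignment problem: match each operator to one band.
Optimal: TerraLink→Band F ($266M), ClearBand→Band G ($915M), VistaNet→Band E ($828M) — total 266+915+828 = $2009M.
Max-entry greedy (repeatedly take the single best remaining cell) gives $1893M, worse by 116.
Next-best assignment: TerraLink→Band F, ClearBand→Band G, Meridian→Band E = $2007M.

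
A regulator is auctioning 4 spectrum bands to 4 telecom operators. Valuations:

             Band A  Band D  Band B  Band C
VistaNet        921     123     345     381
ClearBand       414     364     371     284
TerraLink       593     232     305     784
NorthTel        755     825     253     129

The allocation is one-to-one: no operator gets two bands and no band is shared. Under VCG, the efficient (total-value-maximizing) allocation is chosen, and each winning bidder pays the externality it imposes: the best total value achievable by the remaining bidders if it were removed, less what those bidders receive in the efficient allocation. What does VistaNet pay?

VistaNet pays $43M.

Efficient allocation: VistaNet→Band A ($921M), ClearBand→Band B ($371M), TerraLink→Band C ($784M), NorthTel→Band D ($825M); total welfare W = $2901M.
VistaNet receives Band A at value $921M, so the others get W − 921 = $1980M.
Without VistaNet: best allocation of the remaining 3 bidders over all 4 bands is ClearBand→Band A ($414M), TerraLink→Band C ($784M), NorthTel→Band D ($825M), total $2023M.
VCG payment = (others' best without VistaNet) − (others' welfare with VistaNet) = 2023 − 1980 = $43M.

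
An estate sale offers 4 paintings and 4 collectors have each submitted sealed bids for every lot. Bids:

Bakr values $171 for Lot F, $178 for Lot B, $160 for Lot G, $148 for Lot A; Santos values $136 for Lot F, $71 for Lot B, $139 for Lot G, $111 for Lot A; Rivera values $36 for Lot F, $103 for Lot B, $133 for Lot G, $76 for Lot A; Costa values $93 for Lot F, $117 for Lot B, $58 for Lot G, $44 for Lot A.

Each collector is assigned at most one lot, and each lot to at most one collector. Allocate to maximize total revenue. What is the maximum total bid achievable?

Optimal: Bakr→Lot A ($148), Santos→Lot F ($136), Rivera→Lot G ($133), Costa→Lot B ($117) — total 148+136+133+117 = $534.
Max-entry greedy (repeatedly take the single best remaining cell) gives $486, worse by 48.
Checked against all permutations: $534 is optimal.

Maximum total: $534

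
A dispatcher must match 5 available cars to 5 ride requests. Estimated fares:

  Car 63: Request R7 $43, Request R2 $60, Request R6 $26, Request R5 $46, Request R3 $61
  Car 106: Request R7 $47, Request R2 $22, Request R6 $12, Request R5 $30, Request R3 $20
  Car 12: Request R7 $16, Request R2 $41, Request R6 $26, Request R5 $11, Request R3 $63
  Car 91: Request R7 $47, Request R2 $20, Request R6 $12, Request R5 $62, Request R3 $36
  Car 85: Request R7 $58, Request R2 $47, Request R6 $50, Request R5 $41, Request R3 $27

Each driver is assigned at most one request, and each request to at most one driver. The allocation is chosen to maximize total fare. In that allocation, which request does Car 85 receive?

Optimal: Car 63→Request R2 ($60), Car 106→Request R7 ($47), Car 12→Request R3 ($63), Car 91→Request R5 ($62), Car 85→Request R6 ($50) — total 60+47+63+62+50 = $282.
Max-entry greedy (repeatedly take the single best remaining cell) gives $255, worse by 27.
Swapping Car 85↔Car 106 (Car 85→Request R7 $58, Car 106→Request R6 $12) loses 27.
Car 85's own top request is Request R7 ($58), but forcing Car 85→Request R7 and reassigning the rest optimally gives only $255 — worse by 27.

Car 85 receives Request R6.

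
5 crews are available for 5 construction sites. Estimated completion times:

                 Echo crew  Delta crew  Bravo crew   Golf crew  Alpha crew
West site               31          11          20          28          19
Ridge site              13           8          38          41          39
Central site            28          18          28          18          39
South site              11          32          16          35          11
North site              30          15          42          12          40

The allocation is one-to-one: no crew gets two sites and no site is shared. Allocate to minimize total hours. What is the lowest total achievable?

This is a one-to-one assignment (minimum-cost bipartite matching).
Optimal: Echo crew→Ridge site (13 hours), Delta crew→Central site (18 hours), Bravo crew→West site (20 hours), Golf crew→North site (12 hours), Alpha crew→South site (11 hours) — total 13+18+20+12+11 = 74 hours.
Min-entry greedy (repeatedly take the single cheapest remaining cell) gives 78 hours, worse by 4.
Next-best assignment: Echo crew→Ridge site, Delta crew→West site, Bravo crew→Central site, Golf crew→North site, Alpha crew→South site = 75 hours.
No other one-to-one assignment undercuts 74 hours.

Min total: 74 hours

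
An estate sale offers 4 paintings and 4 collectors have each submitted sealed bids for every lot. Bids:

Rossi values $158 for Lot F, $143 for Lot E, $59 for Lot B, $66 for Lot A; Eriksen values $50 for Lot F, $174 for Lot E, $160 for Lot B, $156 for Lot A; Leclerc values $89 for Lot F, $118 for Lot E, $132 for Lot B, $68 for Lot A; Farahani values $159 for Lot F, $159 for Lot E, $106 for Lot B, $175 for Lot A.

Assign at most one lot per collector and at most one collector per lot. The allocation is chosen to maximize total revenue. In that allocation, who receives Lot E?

Eriksen receives Lot E.

This is the linear assignment problem.
Optimal: Rossi→Lot F ($158), Eriksen→Lot E ($174), Leclerc→Lot B ($132), Farahani→Lot A ($175) — total 158+174+132+175 = $639.
Column-greedy (each lot in turn goes to its best remaining collector) gives $531, worse by 108.
Swapping Leclerc↔Rossi (Leclerc→Lot F $89, Rossi→Lot B $59) loses 142.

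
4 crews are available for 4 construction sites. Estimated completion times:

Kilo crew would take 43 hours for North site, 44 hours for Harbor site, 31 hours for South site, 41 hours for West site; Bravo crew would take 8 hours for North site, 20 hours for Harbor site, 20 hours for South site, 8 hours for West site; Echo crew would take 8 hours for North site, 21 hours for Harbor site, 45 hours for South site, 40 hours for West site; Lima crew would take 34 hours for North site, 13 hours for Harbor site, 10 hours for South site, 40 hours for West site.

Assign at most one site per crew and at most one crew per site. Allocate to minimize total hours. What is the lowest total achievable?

Optimal: Kilo crew→South site (31 hours), Bravo crew→West site (8 hours), Echo crew→North site (8 hours), Lima crew→Harbor site (13 hours) — total 31+8+8+13 = 60 hours.
Row-greedy (each crew in turn takes its cheapest remaining site) gives 100 hours, worse by 40.
Swapping Bravo crew↔Kilo crew (Bravo crew→South site 20 hours, Kilo crew→West site 41 hours) adds 22.

Minimum total: 60 hours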